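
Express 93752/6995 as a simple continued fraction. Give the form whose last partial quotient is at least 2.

[13; 2, 2, 14, 3, 15, 2]

93752 = 13*6995 + 2817
6995 = 2*2817 + 1361
2817 = 2*1361 + 95
1361 = 14*95 + 31
95 = 3*31 + 2
31 = 15*2 + 1
2 = 2*1 + 0  (stop)
So 93752/6995 = [13; 2, 2, 14, 3, 15, 2].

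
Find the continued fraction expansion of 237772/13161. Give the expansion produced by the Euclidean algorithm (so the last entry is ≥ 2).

[18; 15, 17, 7, 3, 2]

237772 = 18*13161 + 874
13161 = 15*874 + 51
874 = 17*51 + 7
51 = 7*7 + 2
7 = 3*2 + 1
2 = 2*1 + 0  (stop)
So 237772/13161 = [18; 15, 17, 7, 3, 2].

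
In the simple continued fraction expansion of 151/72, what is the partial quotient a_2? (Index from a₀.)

3

151 = 2·72 + 7   →  a_0 = 2
72 = 10·7 + 2   →  a_1 = 10
7 = 3·2 + 1   →  a_2 = 3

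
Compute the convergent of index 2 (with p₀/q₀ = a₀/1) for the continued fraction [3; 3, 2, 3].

Using pₖ = aₖpₖ₋₁ + pₖ₋₂, qₖ = aₖqₖ₋₁ + qₖ₋₂ (with p₋₁=1, p₋₂=0, q₋₁=0, q₋₂=1):
  k=0: a=3, p=3, q=1
  k=1: a=3, p=10, q=3
  k=2: a=2, p=23, q=7

23/7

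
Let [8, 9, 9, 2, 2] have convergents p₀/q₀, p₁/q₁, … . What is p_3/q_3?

Using pₖ = aₖpₖ₋₁ + pₖ₋₂, qₖ = aₖqₖ₋₁ + qₖ₋₂ (with p₋₁=1, p₋₂=0, q₋₁=0, q₋₂=1):
  k=0: a=8, p=8, q=1
  k=1: a=9, p=73, q=9
  k=2: a=9, p=665, q=82
  k=3: a=2, p=1403, q=173

1403/173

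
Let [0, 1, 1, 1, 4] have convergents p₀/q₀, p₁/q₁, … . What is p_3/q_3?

Using pₖ = aₖpₖ₋₁ + pₖ₋₂, qₖ = aₖqₖ₋₁ + qₖ₋₂ (with p₋₁=1, p₋₂=0, q₋₁=0, q₋₂=1):
  k=0: a=0, p=0, q=1
  k=1: a=1, p=1, q=1
  k=2: a=1, p=1, q=2
  k=3: a=1, p=2, q=3

2/3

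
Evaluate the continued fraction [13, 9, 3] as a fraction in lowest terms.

Fold from the inside: start with 3/1.
  9 + 1/3 = 28/3
  13 + 3/28 = 367/28

367/28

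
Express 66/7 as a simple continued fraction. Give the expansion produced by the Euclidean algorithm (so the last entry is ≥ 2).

[9; 2, 3]

66 = 9·7 + 3
7 = 2·3 + 1
3 = 3·1 + 0  (stop)
So 66/7 = [9; 2, 3].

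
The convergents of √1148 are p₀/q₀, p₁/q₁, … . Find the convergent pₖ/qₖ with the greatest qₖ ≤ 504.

√1148 = [33; 1, 7, 2, 16, 2, 7, 1, 66, …] (period length 8).
Convergents:
  p_0/q_0 = 33/1
  p_1/q_1 = 34/1
  p_2/q_2 = 271/8
  p_3/q_3 = 576/17
  p_4/q_4 = 9487/280
  p_5/q_5 = 19550/577
q_4 = 280 ≤ 504 < 577 = q_5, so the answer is 9487/280.

9487/280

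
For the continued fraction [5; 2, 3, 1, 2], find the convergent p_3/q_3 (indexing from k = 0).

Using pₖ = aₖpₖ₋₁ + pₖ₋₂, qₖ = aₖqₖ₋₁ + qₖ₋₂ (with p₋₁=1, p₋₂=0, q₋₁=0, q₋₂=1):
  k=0: a=5, p=5, q=1
  k=1: a=2, p=11, q=2
  k=2: a=3, p=38, q=7
  k=3: a=1, p=49, q=9

49/9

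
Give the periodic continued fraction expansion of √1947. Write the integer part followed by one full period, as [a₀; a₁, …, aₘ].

[44; 8, 88]

a₀ = ⌊√1947⌋ = 44.
With m₀=0, d₀=1 and mₖ₊₁ = dₖaₖ − mₖ, dₖ₊₁ = (n − mₖ₊₁²)/dₖ, aₖ₊₁ = ⌊(a₀+mₖ₊₁)/dₖ₊₁⌋:
  k=1: m=44, d=11, a=8
  k=2: m=44, d=1, a=88
d=1 and a=2a₀=88 at k=2, so the next step gives (m, d) = (44, 11) again — its k=1 value — and the period has length 2.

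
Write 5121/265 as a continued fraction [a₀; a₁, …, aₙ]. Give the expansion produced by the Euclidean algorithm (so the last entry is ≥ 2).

[19; 3, 12, 3, 2]

5121 = 19·265 + 86
265 = 3·86 + 7
86 = 12·7 + 2
7 = 3·2 + 1
2 = 2·1 + 0  (stop)
So 5121/265 = [19; 3, 12, 3, 2].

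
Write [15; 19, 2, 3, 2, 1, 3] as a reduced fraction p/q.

24865/1652

Using pₖ = aₖpₖ₋₁ + pₖ₋₂ and qₖ = aₖqₖ₋₁ + qₖ₋₂:
  k=0: a=15, p=15, q=1
  k=1: a=19, p=286, q=19
  k=2: a=2, p=587, q=39
  k=3: a=3, p=2047, q=136
  k=4: a=2, p=4681, q=311
  k=5: a=1, p=6728, q=447
  k=6: a=3, p=24865, q=1652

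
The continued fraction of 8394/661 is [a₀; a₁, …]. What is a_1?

8394 = 12·661 + 462   →  a_0 = 12
661 = 1·462 + 199   →  a_1 = 1

1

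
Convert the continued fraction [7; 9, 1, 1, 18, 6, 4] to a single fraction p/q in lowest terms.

63065/8876

Fold from the inside: start with 4/1.
  6 + 1/4 = 25/4
  18 + 4/25 = 454/25
  1 + 25/454 = 479/454
  1 + 454/479 = 933/479
  9 + 479/933 = 8876/933
  7 + 933/8876 = 63065/8876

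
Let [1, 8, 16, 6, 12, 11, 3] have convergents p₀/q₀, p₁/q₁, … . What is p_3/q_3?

879/782

Using pₖ = aₖpₖ₋₁ + pₖ₋₂, qₖ = aₖqₖ₋₁ + qₖ₋₂ (with p₋₁=1, p₋₂=0, q₋₁=0, q₋₂=1):
  k=0: a=1, p=1, q=1
  k=1: a=8, p=9, q=8
  k=2: a=16, p=145, q=129
  k=3: a=6, p=879, q=782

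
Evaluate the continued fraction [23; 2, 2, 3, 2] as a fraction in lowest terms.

913/39

Fold from the inside: start with 2/1.
  3 + 1/2 = 7/2
  2 + 2/7 = 16/7
  2 + 7/16 = 39/16
  23 + 16/39 = 913/39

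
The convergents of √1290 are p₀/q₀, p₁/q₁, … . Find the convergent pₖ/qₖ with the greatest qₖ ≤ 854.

√1290 = [35; 1, 10, 1, 70, …] (period length 4).
Convergents:
  p_0/q_0 = 35/1
  p_1/q_1 = 36/1
  p_2/q_2 = 395/11
  p_3/q_3 = 431/12
  p_4/q_4 = 30565/851
  p_5/q_5 = 30996/863
q_4 = 851 ≤ 854 < 863 = q_5, so the answer is 30565/851.

30565/851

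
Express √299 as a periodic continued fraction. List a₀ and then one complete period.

a₀ = ⌊√299⌋ = 17.
With m₀=0, d₀=1 and mₖ₊₁ = dₖaₖ − mₖ, dₖ₊₁ = (n − mₖ₊₁²)/dₖ, aₖ₊₁ = ⌊(a₀+mₖ₊₁)/dₖ₊₁⌋:
  k=1: m=17, d=10, a=3
  k=2: m=13, d=13, a=2
  k=3: m=13, d=10, a=3
  k=4: m=17, d=1, a=34
d=1 and a=2a₀=34 at k=4, so the next step gives (m, d) = (17, 10) again — its k=1 value — and the period has length 4.

[17; 3, 2, 3, 34]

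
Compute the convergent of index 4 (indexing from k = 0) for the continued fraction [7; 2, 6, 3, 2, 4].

709/95

Using pₖ = aₖpₖ₋₁ + pₖ₋₂, qₖ = aₖqₖ₋₁ + qₖ₋₂ (with p₋₁=1, p₋₂=0, q₋₁=0, q₋₂=1):
  k=0: a=7, p=7, q=1
  k=1: a=2, p=15, q=2
  k=2: a=6, p=97, q=13
  k=3: a=3, p=306, q=41
  k=4: a=2, p=709, q=95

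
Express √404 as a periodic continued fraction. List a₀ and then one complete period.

[20; 10, 40]

a₀ = ⌊√404⌋ = 20.
With m₀=0, d₀=1 and mₖ₊₁ = dₖaₖ − mₖ, dₖ₊₁ = (n − mₖ₊₁²)/dₖ, aₖ₊₁ = ⌊(a₀+mₖ₊₁)/dₖ₊₁⌋:
  k=1: m=20, d=4, a=10
  k=2: m=20, d=1, a=40
d=1 and a=2a₀=40 at k=2, so the next step gives (m, d) = (20, 4) again — its k=1 value — and the period has length 2.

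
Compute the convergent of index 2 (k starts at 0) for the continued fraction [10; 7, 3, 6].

Using pₖ = aₖpₖ₋₁ + pₖ₋₂, qₖ = aₖqₖ₋₁ + qₖ₋₂ (with p₋₁=1, p₋₂=0, q₋₁=0, q₋₂=1):
  k=0: a=10, p=10, q=1
  k=1: a=7, p=71, q=7
  k=2: a=3, p=223, q=22

223/22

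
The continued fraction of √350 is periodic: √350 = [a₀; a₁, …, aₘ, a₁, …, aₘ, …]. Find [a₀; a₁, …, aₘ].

[18; 1, 2, 2, 2, 1, 36]

a₀ = ⌊√350⌋ = 18.
With m₀=0, d₀=1 and mₖ₊₁ = dₖaₖ − mₖ, dₖ₊₁ = (n − mₖ₊₁²)/dₖ, aₖ₊₁ = ⌊(a₀+mₖ₊₁)/dₖ₊₁⌋:
  k=1: m=18, d=26, a=1
  k=2: m=8, d=11, a=2
  k=3: m=14, d=14, a=2
  k=4: m=14, d=11, a=2
  k=5: m=8, d=26, a=1
  k=6: m=18, d=1, a=36
d=1 and a=2a₀=36 at k=6, so the next step gives (m, d) = (18, 26) again — its k=1 value — and the period has length 6.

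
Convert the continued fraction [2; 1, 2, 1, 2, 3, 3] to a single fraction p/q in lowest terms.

Using pₖ = aₖpₖ₋₁ + pₖ₋₂ and qₖ = aₖqₖ₋₁ + qₖ₋₂:
  k=0: a=2, p=2, q=1
  k=1: a=1, p=3, q=1
  k=2: a=2, p=8, q=3
  k=3: a=1, p=11, q=4
  k=4: a=2, p=30, q=11
  k=5: a=3, p=101, q=37
  k=6: a=3, p=333, q=122

333/122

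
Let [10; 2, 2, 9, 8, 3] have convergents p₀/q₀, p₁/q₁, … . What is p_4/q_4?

Using pₖ = aₖpₖ₋₁ + pₖ₋₂, qₖ = aₖqₖ₋₁ + qₖ₋₂ (with p₋₁=1, p₋₂=0, q₋₁=0, q₋₂=1):
  k=0: a=10, p=10, q=1
  k=1: a=2, p=21, q=2
  k=2: a=2, p=52, q=5
  k=3: a=9, p=489, q=47
  k=4: a=8, p=3964, q=381

3964/381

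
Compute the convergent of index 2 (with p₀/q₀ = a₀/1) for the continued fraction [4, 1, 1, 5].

9/2

Using pₖ = aₖpₖ₋₁ + pₖ₋₂, qₖ = aₖqₖ₋₁ + qₖ₋₂ (with p₋₁=1, p₋₂=0, q₋₁=0, q₋₂=1):
  k=0: a=4, p=4, q=1
  k=1: a=1, p=5, q=1
  k=2: a=1, p=9, q=2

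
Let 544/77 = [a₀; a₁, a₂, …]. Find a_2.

544 = 7·77 + 5   →  a_0 = 7
77 = 15·5 + 2   →  a_1 = 15
5 = 2·2 + 1   →  a_2 = 2

2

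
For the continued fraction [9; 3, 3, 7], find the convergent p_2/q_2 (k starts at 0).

93/10

Using pₖ = aₖpₖ₋₁ + pₖ₋₂, qₖ = aₖqₖ₋₁ + qₖ₋₂ (with p₋₁=1, p₋₂=0, q₋₁=0, q₋₂=1):
  k=0: a=9, p=9, q=1
  k=1: a=3, p=28, q=3
  k=2: a=3, p=93, q=10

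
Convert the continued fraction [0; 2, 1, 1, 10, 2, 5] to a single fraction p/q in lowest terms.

Fold from the inside: start with 5/1.
  2 + 1/5 = 11/5
  10 + 5/11 = 115/11
  1 + 11/115 = 126/115
  1 + 115/126 = 241/126
  2 + 126/241 = 608/241
  0 + 241/608 = 241/608

241/608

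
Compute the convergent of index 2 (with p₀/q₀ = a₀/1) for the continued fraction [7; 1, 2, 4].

23/3

Using pₖ = aₖpₖ₋₁ + pₖ₋₂, qₖ = aₖqₖ₋₁ + qₖ₋₂ (with p₋₁=1, p₋₂=0, q₋₁=0, q₋₂=1):
  k=0: a=7, p=7, q=1
  k=1: a=1, p=8, q=1
  k=2: a=2, p=23, q=3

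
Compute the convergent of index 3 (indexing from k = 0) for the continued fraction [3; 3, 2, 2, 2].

Using pₖ = aₖpₖ₋₁ + pₖ₋₂, qₖ = aₖqₖ₋₁ + qₖ₋₂ (with p₋₁=1, p₋₂=0, q₋₁=0, q₋₂=1):
  k=0: a=3, p=3, q=1
  k=1: a=3, p=10, q=3
  k=2: a=2, p=23, q=7
  k=3: a=2, p=56, q=17

56/17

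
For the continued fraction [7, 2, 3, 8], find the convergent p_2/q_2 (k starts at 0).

Using pₖ = aₖpₖ₋₁ + pₖ₋₂, qₖ = aₖqₖ₋₁ + qₖ₋₂ (with p₋₁=1, p₋₂=0, q₋₁=0, q₋₂=1):
  k=0: a=7, p=7, q=1
  k=1: a=2, p=15, q=2
  k=2: a=3, p=52, q=7

52/7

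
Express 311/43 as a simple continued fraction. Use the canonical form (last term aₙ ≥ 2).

311 = 7·43 + 10
43 = 4·10 + 3
10 = 3·3 + 1
3 = 3·1 + 0  (stop)
So 311/43 = [7; 4, 3, 3].

[7; 4, 3, 3]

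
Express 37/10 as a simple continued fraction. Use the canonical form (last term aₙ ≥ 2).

37 = 3*10 + 7
10 = 1*7 + 3
7 = 2*3 + 1
3 = 3*1 + 0  (stop)
So 37/10 = [3; 1, 2, 3].

[3; 1, 2, 3]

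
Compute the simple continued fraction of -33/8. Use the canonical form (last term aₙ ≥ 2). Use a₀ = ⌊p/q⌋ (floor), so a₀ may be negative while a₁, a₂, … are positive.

[-5; 1, 7]

-33 = -5*8 + 7
8 = 1*7 + 1
7 = 7*1 + 0  (stop)
So -33/8 = [-5; 1, 7].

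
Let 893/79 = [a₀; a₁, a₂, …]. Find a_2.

893 = 11·79 + 24   →  a_0 = 11
79 = 3·24 + 7   →  a_1 = 3
24 = 3·7 + 3   →  a_2 = 3

3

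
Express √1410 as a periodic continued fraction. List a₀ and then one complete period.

a₀ = ⌊√1410⌋ = 37.
With m₀=0, d₀=1 and mₖ₊₁ = dₖaₖ − mₖ, dₖ₊₁ = (n − mₖ₊₁²)/dₖ, aₖ₊₁ = ⌊(a₀+mₖ₊₁)/dₖ₊₁⌋:
  k=1: m=37, d=41, a=1
  k=2: m=4, d=34, a=1
  k=3: m=30, d=15, a=4
  k=4: m=30, d=34, a=1
  k=5: m=4, d=41, a=1
  k=6: m=37, d=1, a=74
d=1 and a=2a₀=74 at k=6, so the next step gives (m, d) = (37, 41) again — its k=1 value — and the period has length 6.

[37; 1, 1, 4, 1, 1, 74]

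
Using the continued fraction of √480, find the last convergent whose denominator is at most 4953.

105579/4819

√480 = [21; 1, 9, 1, 42, …] (period length 4).
Convergents:
  p_0/q_0 = 21/1
  p_1/q_1 = 22/1
  p_2/q_2 = 219/10
  p_3/q_3 = 241/11
  p_4/q_4 = 10341/472
  p_5/q_5 = 10582/483
  p_6/q_6 = 105579/4819
  p_7/q_7 = 116161/5302
q_6 = 4819 ≤ 4953 < 5302 = q_7, so the answer is 105579/4819.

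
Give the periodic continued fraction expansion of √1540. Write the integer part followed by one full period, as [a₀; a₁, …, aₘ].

a₀ = ⌊√1540⌋ = 39.
With m₀=0, d₀=1 and mₖ₊₁ = dₖaₖ − mₖ, dₖ₊₁ = (n − mₖ₊₁²)/dₖ, aₖ₊₁ = ⌊(a₀+mₖ₊₁)/dₖ₊₁⌋:
  k=1: m=39, d=19, a=4
  k=2: m=37, d=9, a=8
  k=3: m=35, d=35, a=2
  k=4: m=35, d=9, a=8
  k=5: m=37, d=19, a=4
  k=6: m=39, d=1, a=78
d=1 and a=2a₀=78 at k=6, so the next step gives (m, d) = (39, 19) again — its k=1 value — and the period has length 6.

[39; 4, 8, 2, 8, 4, 78]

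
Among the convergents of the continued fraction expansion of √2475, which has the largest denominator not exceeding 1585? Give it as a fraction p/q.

59351/1193

√2475 = [49; 1, 2, 1, 98, …] (period length 4).
Convergents:
  p_0/q_0 = 49/1
  p_1/q_1 = 50/1
  p_2/q_2 = 149/3
  p_3/q_3 = 199/4
  p_4/q_4 = 19651/395
  p_5/q_5 = 19850/399
  p_6/q_6 = 59351/1193
  p_7/q_7 = 79201/1592
q_6 = 1193 ≤ 1585 < 1592 = q_7, so the answer is 59351/1193.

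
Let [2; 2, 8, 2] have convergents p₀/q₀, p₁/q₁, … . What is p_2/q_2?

42/17

Using pₖ = aₖpₖ₋₁ + pₖ₋₂, qₖ = aₖqₖ₋₁ + qₖ₋₂ (with p₋₁=1, p₋₂=0, q₋₁=0, q₋₂=1):
  k=0: a=2, p=2, q=1
  k=1: a=2, p=5, q=2
  k=2: a=8, p=42, q=17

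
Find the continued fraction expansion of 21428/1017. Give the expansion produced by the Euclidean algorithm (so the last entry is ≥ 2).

21428 = 21·1017 + 71
1017 = 14·71 + 23
71 = 3·23 + 2
23 = 11·2 + 1
2 = 2·1 + 0  (stop)
So 21428/1017 = [21; 14, 3, 11, 2].

[21; 14, 3, 11, 2]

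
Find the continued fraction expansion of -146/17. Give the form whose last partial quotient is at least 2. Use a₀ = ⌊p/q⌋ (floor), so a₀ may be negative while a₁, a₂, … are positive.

[-9; 2, 2, 3]

-146 = -9×17 + 7
17 = 2×7 + 3
7 = 2×3 + 1
3 = 3×1 + 0  (stop)
So -146/17 = [-9; 2, 2, 3].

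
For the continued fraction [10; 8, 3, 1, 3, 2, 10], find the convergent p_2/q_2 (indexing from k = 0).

Using pₖ = aₖpₖ₋₁ + pₖ₋₂, qₖ = aₖqₖ₋₁ + qₖ₋₂ (with p₋₁=1, p₋₂=0, q₋₁=0, q₋₂=1):
  k=0: a=10, p=10, q=1
  k=1: a=8, p=81, q=8
  k=2: a=3, p=253, q=25

253/25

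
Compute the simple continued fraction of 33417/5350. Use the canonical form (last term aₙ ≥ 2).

[6; 4, 16, 16, 2, 2]

33417 = 6*5350 + 1317
5350 = 4*1317 + 82
1317 = 16*82 + 5
82 = 16*5 + 2
5 = 2*2 + 1
2 = 2*1 + 0  (stop)
So 33417/5350 = [6; 4, 16, 16, 2, 2].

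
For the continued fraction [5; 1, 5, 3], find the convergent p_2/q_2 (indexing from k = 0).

Using pₖ = aₖpₖ₋₁ + pₖ₋₂, qₖ = aₖqₖ₋₁ + qₖ₋₂ (with p₋₁=1, p₋₂=0, q₋₁=0, q₋₂=1):
  k=0: a=5, p=5, q=1
  k=1: a=1, p=6, q=1
  k=2: a=5, p=35, q=6

35/6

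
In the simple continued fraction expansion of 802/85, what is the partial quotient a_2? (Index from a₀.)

3

802 = 9·85 + 37   →  a_0 = 9
85 = 2·37 + 11   →  a_1 = 2
37 = 3·11 + 4   →  a_2 = 3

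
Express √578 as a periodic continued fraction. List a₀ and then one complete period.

a₀ = ⌊√578⌋ = 24.

[24; 24, 48]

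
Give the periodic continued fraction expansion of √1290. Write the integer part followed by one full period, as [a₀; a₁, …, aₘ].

[35; 1, 10, 1, 70]

a₀ = ⌊√1290⌋ = 35.
With m₀=0, d₀=1 and mₖ₊₁ = dₖaₖ − mₖ, dₖ₊₁ = (n − mₖ₊₁²)/dₖ, aₖ₊₁ = ⌊(a₀+mₖ₊₁)/dₖ₊₁⌋:
  k=1: m=35, d=65, a=1
  k=2: m=30, d=6, a=10
  k=3: m=30, d=65, a=1
  k=4: m=35, d=1, a=70
d=1 and a=2a₀=70 at k=4, so the next step gives (m, d) = (35, 65) again — its k=1 value — and the period has length 4.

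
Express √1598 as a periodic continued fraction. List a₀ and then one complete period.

[39; 1, 38, 1, 78]

a₀ = ⌊√1598⌋ = 39.
With m₀=0, d₀=1 and mₖ₊₁ = dₖaₖ − mₖ, dₖ₊₁ = (n − mₖ₊₁²)/dₖ, aₖ₊₁ = ⌊(a₀+mₖ₊₁)/dₖ₊₁⌋:
  k=1: m=39, d=77, a=1
  k=2: m=38, d=2, a=38
  k=3: m=38, d=77, a=1
  k=4: m=39, d=1, a=78
d=1 and a=2a₀=78 at k=4, so the next step gives (m, d) = (39, 77) again — its k=1 value — and the period has length 4.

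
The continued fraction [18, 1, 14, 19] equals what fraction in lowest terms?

5415/286

Fold from the inside: start with 19/1.
  14 + 1/19 = 267/19
  1 + 19/267 = 286/267
  18 + 267/286 = 5415/286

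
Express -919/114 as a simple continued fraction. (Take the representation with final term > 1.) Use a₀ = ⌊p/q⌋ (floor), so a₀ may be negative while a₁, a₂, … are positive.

-919 = -9×114 + 107
114 = 1×107 + 7
107 = 15×7 + 2
7 = 3×2 + 1
2 = 2×1 + 0  (stop)
So -919/114 = [-9; 1, 15, 3, 2].

[-9; 1, 15, 3, 2]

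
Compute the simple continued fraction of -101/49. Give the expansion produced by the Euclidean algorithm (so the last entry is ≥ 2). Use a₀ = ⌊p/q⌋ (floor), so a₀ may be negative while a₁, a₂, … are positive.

-101 = -3*49 + 46
49 = 1*46 + 3
46 = 15*3 + 1
3 = 3*1 + 0  (stop)
So -101/49 = [-3; 1, 15, 3].

[-3; 1, 15, 3]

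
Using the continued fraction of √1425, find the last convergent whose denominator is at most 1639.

45601/1208

√1425 = [37; 1, 2, 1, 74, …] (period length 4).
Convergents:
  p_0/q_0 = 37/1
  p_1/q_1 = 38/1
  p_2/q_2 = 113/3
  p_3/q_3 = 151/4
  p_4/q_4 = 11287/299
  p_5/q_5 = 11438/303
  p_6/q_6 = 34163/905
  p_7/q_7 = 45601/1208
  p_8/q_8 = 3408637/90297
q_7 = 1208 ≤ 1639 < 90297 = q_8, so the answer is 45601/1208.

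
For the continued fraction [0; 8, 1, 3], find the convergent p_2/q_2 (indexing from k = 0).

1/9

Using pₖ = aₖpₖ₋₁ + pₖ₋₂, qₖ = aₖqₖ₋₁ + qₖ₋₂ (with p₋₁=1, p₋₂=0, q₋₁=0, q₋₂=1):
  k=0: a=0, p=0, q=1
  k=1: a=8, p=1, q=8
  k=2: a=1, p=1, q=9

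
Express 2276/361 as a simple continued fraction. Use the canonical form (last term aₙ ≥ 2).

[6; 3, 3, 1, 1, 4, 1, 2]

2276 = 6*361 + 110
361 = 3*110 + 31
110 = 3*31 + 17
31 = 1*17 + 14
17 = 1*14 + 3
14 = 4*3 + 2
3 = 1*2 + 1
2 = 2*1 + 0  (stop)
So 2276/361 = [6; 3, 3, 1, 1, 4, 1, 2].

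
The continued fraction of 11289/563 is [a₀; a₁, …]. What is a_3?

11289 = 20·563 + 29   →  a_0 = 20
563 = 19·29 + 12   →  a_1 = 19
29 = 2·12 + 5   →  a_2 = 2
12 = 2·5 + 2   →  a_3 = 2

2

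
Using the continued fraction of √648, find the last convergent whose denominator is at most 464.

8935/351

√648 = [25; 2, 5, 6, 5, 2, 50, …] (period length 6).
Convergents:
  p_0/q_0 = 25/1
  p_1/q_1 = 51/2
  p_2/q_2 = 280/11
  p_3/q_3 = 1731/68
  p_4/q_4 = 8935/351
  p_5/q_5 = 19601/770
q_4 = 351 ≤ 464 < 770 = q_5, so the answer is 8935/351.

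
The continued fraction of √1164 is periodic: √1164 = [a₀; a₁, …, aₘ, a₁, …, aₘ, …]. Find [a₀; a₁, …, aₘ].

a₀ = ⌊√1164⌋ = 34.
With m₀=0, d₀=1 and mₖ₊₁ = dₖaₖ − mₖ, dₖ₊₁ = (n − mₖ₊₁²)/dₖ, aₖ₊₁ = ⌊(a₀+mₖ₊₁)/dₖ₊₁⌋:
  k=1: m=34, d=8, a=8
  k=2: m=30, d=33, a=1
  k=3: m=3, d=35, a=1
  k=4: m=32, d=4, a=16
  k=5: m=32, d=35, a=1
  k=6: m=3, d=33, a=1
  k=7: m=30, d=8, a=8
  k=8: m=34, d=1, a=68
d=1 and a=2a₀=68 at k=8, so the next step gives (m, d) = (34, 8) again — its k=1 value — and the period has length 8.

[34; 8, 1, 1, 16, 1, 1, 8, 68]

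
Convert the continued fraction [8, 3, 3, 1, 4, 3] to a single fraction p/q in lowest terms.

1653/199

Using pₖ = aₖpₖ₋₁ + pₖ₋₂ and qₖ = aₖqₖ₋₁ + qₖ₋₂:
  k=0: a=8, p=8, q=1
  k=1: a=3, p=25, q=3
  k=2: a=3, p=83, q=10
  k=3: a=1, p=108, q=13
  k=4: a=4, p=515, q=62
  k=5: a=3, p=1653, q=199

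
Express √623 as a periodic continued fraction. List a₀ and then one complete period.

a₀ = ⌊√623⌋ = 24.
With m₀=0, d₀=1 and mₖ₊₁ = dₖaₖ − mₖ, dₖ₊₁ = (n − mₖ₊₁²)/dₖ, aₖ₊₁ = ⌊(a₀+mₖ₊₁)/dₖ₊₁⌋:
  k=1: m=24, d=47, a=1
  k=2: m=23, d=2, a=23
  k=3: m=23, d=47, a=1
  k=4: m=24, d=1, a=48
d=1 and a=2a₀=48 at k=4, so the next step gives (m, d) = (24, 47) again — its k=1 value — and the period has length 4.

[24; 1, 23, 1, 48]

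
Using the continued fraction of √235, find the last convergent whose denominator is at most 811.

√235 = [15; 3, 30, …] (period length 2).
Convergents:
  p_0/q_0 = 15/1
  p_1/q_1 = 46/3
  p_2/q_2 = 1395/91
  p_3/q_3 = 4231/276
  p_4/q_4 = 128325/8371
q_3 = 276 ≤ 811 < 8371 = q_4, so the answer is 4231/276.

4231/276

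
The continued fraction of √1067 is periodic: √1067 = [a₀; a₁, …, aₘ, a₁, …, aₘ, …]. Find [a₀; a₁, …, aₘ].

a₀ = ⌊√1067⌋ = 32.
With m₀=0, d₀=1 and mₖ₊₁ = dₖaₖ − mₖ, dₖ₊₁ = (n − mₖ₊₁²)/dₖ, aₖ₊₁ = ⌊(a₀+mₖ₊₁)/dₖ₊₁⌋:
  k=1: m=32, d=43, a=1
  k=2: m=11, d=22, a=1
  k=3: m=11, d=43, a=1
  k=4: m=32, d=1, a=64
d=1 and a=2a₀=64 at k=4, so the next step gives (m, d) = (32, 43) again — its k=1 value — and the period has length 4.

[32; 1, 1, 1, 64]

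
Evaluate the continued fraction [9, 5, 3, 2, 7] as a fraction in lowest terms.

2527/275

Using pₖ = aₖpₖ₋₁ + pₖ₋₂ and qₖ = aₖqₖ₋₁ + qₖ₋₂:
  k=0: a=9, p=9, q=1
  k=1: a=5, p=46, q=5
  k=2: a=3, p=147, q=16
  k=3: a=2, p=340, q=37
  k=4: a=7, p=2527, q=275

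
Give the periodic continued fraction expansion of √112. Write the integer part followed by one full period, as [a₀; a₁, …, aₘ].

a₀ = ⌊√112⌋ = 10.
With m₀=0, d₀=1 and mₖ₊₁ = dₖaₖ − mₖ, dₖ₊₁ = (n − mₖ₊₁²)/dₖ, aₖ₊₁ = ⌊(a₀+mₖ₊₁)/dₖ₊₁⌋:
  k=1: m=10, d=12, a=1
  k=2: m=2, d=9, a=1
  k=3: m=7, d=7, a=2
  k=4: m=7, d=9, a=1
  k=5: m=2, d=12, a=1
  k=6: m=10, d=1, a=20
d=1 and a=2a₀=20 at k=6, so the next step gives (m, d) = (10, 12) again — its k=1 value — and the period has length 6.

[10; 1, 1, 2, 1, 1, 20]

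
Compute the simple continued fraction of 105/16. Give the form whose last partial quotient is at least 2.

[6; 1, 1, 3, 2]

105 = 6*16 + 9
16 = 1*9 + 7
9 = 1*7 + 2
7 = 3*2 + 1
2 = 2*1 + 0  (stop)
So 105/16 = [6; 1, 1, 3, 2].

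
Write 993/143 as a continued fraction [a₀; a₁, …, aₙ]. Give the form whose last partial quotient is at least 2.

[6; 1, 16, 1, 7]

993 = 6*143 + 135
143 = 1*135 + 8
135 = 16*8 + 7
8 = 1*7 + 1
7 = 7*1 + 0  (stop)
So 993/143 = [6; 1, 16, 1, 7].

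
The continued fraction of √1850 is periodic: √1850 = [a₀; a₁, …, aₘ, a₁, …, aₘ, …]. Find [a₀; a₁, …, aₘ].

a₀ = ⌊√1850⌋ = 43.
With m₀=0, d₀=1 and mₖ₊₁ = dₖaₖ − mₖ, dₖ₊₁ = (n − mₖ₊₁²)/dₖ, aₖ₊₁ = ⌊(a₀+mₖ₊₁)/dₖ₊₁⌋:
  k=1: m=43, d=1, a=86
d=1 and a=2a₀=86 at k=1, so the next step gives (m, d) = (43, 1) again — its k=1 value — and the period has length 1.

[43; 86]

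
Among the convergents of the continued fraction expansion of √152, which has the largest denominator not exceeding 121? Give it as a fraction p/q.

900/73

√152 = [12; 3, 24, …] (period length 2).
Convergents:
  p_0/q_0 = 12/1
  p_1/q_1 = 37/3
  p_2/q_2 = 900/73
  p_3/q_3 = 2737/222
q_2 = 73 ≤ 121 < 222 = q_3, so the answer is 900/73.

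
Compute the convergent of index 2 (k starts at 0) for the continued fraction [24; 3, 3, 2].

Using pₖ = aₖpₖ₋₁ + pₖ₋₂, qₖ = aₖqₖ₋₁ + qₖ₋₂ (with p₋₁=1, p₋₂=0, q₋₁=0, q₋₂=1):
  k=0: a=24, p=24, q=1
  k=1: a=3, p=73, q=3
  k=2: a=3, p=243, q=10

243/10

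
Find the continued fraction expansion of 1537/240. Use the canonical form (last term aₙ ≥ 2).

[6; 2, 2, 9, 5]

1537 = 6*240 + 97
240 = 2*97 + 46
97 = 2*46 + 5
46 = 9*5 + 1
5 = 5*1 + 0  (stop)
So 1537/240 = [6; 2, 2, 9, 5].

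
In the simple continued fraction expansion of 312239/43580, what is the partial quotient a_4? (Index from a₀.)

3

312239 = 7·43580 + 7179   →  a_0 = 7
43580 = 6·7179 + 506   →  a_1 = 6
7179 = 14·506 + 95   →  a_2 = 14
506 = 5·95 + 31   →  a_3 = 5
95 = 3·31 + 2   →  a_4 = 3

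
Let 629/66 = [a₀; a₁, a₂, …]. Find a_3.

629 = 9·66 + 35   →  a_0 = 9
66 = 1·35 + 31   →  a_1 = 1
35 = 1·31 + 4   →  a_2 = 1
31 = 7·4 + 3   →  a_3 = 7

7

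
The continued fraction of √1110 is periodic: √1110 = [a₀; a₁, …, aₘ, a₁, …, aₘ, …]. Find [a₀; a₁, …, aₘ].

a₀ = ⌊√1110⌋ = 33.
With m₀=0, d₀=1 and mₖ₊₁ = dₖaₖ − mₖ, dₖ₊₁ = (n − mₖ₊₁²)/dₖ, aₖ₊₁ = ⌊(a₀+mₖ₊₁)/dₖ₊₁⌋:
  k=1: m=33, d=21, a=3
  k=2: m=30, d=10, a=6
  k=3: m=30, d=21, a=3
  k=4: m=33, d=1, a=66
d=1 and a=2a₀=66 at k=4, so the next step gives (m, d) = (33, 21) again — its k=1 value — and the period has length 4.

[33; 3, 6, 3, 66]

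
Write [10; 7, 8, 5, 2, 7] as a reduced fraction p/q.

Fold from the inside: start with 7/1.
  2 + 1/7 = 15/7
  5 + 7/15 = 82/15
  8 + 15/82 = 671/82
  7 + 82/671 = 4779/671
  10 + 671/4779 = 48461/4779

48461/4779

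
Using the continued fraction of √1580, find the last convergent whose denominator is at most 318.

√1580 = [39; 1, 2, 1, 78, …] (period length 4).
Convergents:
  p_0/q_0 = 39/1
  p_1/q_1 = 40/1
  p_2/q_2 = 119/3
  p_3/q_3 = 159/4
  p_4/q_4 = 12521/315
  p_5/q_5 = 12680/319
q_4 = 315 ≤ 318 < 319 = q_5, so the answer is 12521/315.

12521/315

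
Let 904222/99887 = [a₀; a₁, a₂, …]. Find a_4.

16

904222 = 9·99887 + 5239   →  a_0 = 9
99887 = 19·5239 + 346   →  a_1 = 19
5239 = 15·346 + 49   →  a_2 = 15
346 = 7·49 + 3   →  a_3 = 7
49 = 16·3 + 1   →  a_4 = 16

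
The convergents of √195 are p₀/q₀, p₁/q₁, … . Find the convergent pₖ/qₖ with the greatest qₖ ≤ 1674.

10934/783

√195 = [13; 1, 26, …] (period length 2).
Convergents:
  p_0/q_0 = 13/1
  p_1/q_1 = 14/1
  p_2/q_2 = 377/27
  p_3/q_3 = 391/28
  p_4/q_4 = 10543/755
  p_5/q_5 = 10934/783
  p_6/q_6 = 294827/21113
q_5 = 783 ≤ 1674 < 21113 = q_6, so the answer is 10934/783.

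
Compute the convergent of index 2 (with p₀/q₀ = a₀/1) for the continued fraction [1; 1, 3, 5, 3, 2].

Using pₖ = aₖpₖ₋₁ + pₖ₋₂, qₖ = aₖqₖ₋₁ + qₖ₋₂ (with p₋₁=1, p₋₂=0, q₋₁=0, q₋₂=1):
  k=0: a=1, p=1, q=1
  k=1: a=1, p=2, q=1
  k=2: a=3, p=7, q=4

7/4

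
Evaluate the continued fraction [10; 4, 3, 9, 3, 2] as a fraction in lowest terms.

8932/873

Using pₖ = aₖpₖ₋₁ + pₖ₋₂ and qₖ = aₖqₖ₋₁ + qₖ₋₂:
  k=0: a=10, p=10, q=1
  k=1: a=4, p=41, q=4
  k=2: a=3, p=133, q=13
  k=3: a=9, p=1238, q=121
  k=4: a=3, p=3847, q=376
  k=5: a=2, p=8932, q=873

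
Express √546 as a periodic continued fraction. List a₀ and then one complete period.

a₀ = ⌊√546⌋ = 23.
With m₀=0, d₀=1 and mₖ₊₁ = dₖaₖ − mₖ, dₖ₊₁ = (n − mₖ₊₁²)/dₖ, aₖ₊₁ = ⌊(a₀+mₖ₊₁)/dₖ₊₁⌋:
  k=1: m=23, d=17, a=2
  k=2: m=11, d=25, a=1
  k=3: m=14, d=14, a=2
  k=4: m=14, d=25, a=1
  k=5: m=11, d=17, a=2
  k=6: m=23, d=1, a=46
d=1 and a=2a₀=46 at k=6, so the next step gives (m, d) = (23, 17) again — its k=1 value — and the period has length 6.

[23; 2, 1, 2, 1, 2, 46]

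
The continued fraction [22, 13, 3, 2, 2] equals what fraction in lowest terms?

4989/226

Fold from the inside: start with 2/1.
  2 + 1/2 = 5/2
  3 + 2/5 = 17/5
  13 + 5/17 = 226/17
  22 + 17/226 = 4989/226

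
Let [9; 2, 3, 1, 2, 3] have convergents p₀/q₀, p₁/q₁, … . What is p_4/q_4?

236/25

Using pₖ = aₖpₖ₋₁ + pₖ₋₂, qₖ = aₖqₖ₋₁ + qₖ₋₂ (with p₋₁=1, p₋₂=0, q₋₁=0, q₋₂=1):
  k=0: a=9, p=9, q=1
  k=1: a=2, p=19, q=2
  k=2: a=3, p=66, q=7
  k=3: a=1, p=85, q=9
  k=4: a=2, p=236, q=25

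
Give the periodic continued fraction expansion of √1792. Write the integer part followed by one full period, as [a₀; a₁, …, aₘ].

[42; 3, 84]

a₀ = ⌊√1792⌋ = 42.
With m₀=0, d₀=1 and mₖ₊₁ = dₖaₖ − mₖ, dₖ₊₁ = (n − mₖ₊₁²)/dₖ, aₖ₊₁ = ⌊(a₀+mₖ₊₁)/dₖ₊₁⌋:
  k=1: m=42, d=28, a=3
  k=2: m=42, d=1, a=84
d=1 and a=2a₀=84 at k=2, so the next step gives (m, d) = (42, 28) again — its k=1 value — and the period has length 2.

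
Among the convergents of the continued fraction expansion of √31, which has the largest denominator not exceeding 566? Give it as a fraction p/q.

√31 = [5; 1, 1, 3, 5, 3, 1, 1, 10, …] (period length 8).
Convergents:
  p_0/q_0 = 5/1
  p_1/q_1 = 6/1
  p_2/q_2 = 11/2
  p_3/q_3 = 39/7
  p_4/q_4 = 206/37
  p_5/q_5 = 657/118
  p_6/q_6 = 863/155
  p_7/q_7 = 1520/273
  p_8/q_8 = 16063/2885
q_7 = 273 ≤ 566 < 2885 = q_8, so the answer is 1520/273.

1520/273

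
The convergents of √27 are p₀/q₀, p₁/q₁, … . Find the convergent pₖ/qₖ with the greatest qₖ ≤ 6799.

13775/2651

√27 = [5; 5, 10, …] (period length 2).
Convergents:
  p_0/q_0 = 5/1
  p_1/q_1 = 26/5
  p_2/q_2 = 265/51
  p_3/q_3 = 1351/260
  p_4/q_4 = 13775/2651
  p_5/q_5 = 70226/13515
q_4 = 2651 ≤ 6799 < 13515 = q_5, so the answer is 13775/2651.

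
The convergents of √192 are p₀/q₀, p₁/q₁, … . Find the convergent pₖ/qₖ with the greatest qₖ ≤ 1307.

16115/1163

√192 = [13; 1, 5, 1, 26, …] (period length 4).
Convergents:
  p_0/q_0 = 13/1
  p_1/q_1 = 14/1
  p_2/q_2 = 83/6
  p_3/q_3 = 97/7
  p_4/q_4 = 2605/188
  p_5/q_5 = 2702/195
  p_6/q_6 = 16115/1163
  p_7/q_7 = 18817/1358
q_6 = 1163 ≤ 1307 < 1358 = q_7, so the answer is 16115/1163.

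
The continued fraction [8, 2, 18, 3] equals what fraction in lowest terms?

959/113

Using pₖ = aₖpₖ₋₁ + pₖ₋₂ and qₖ = aₖqₖ₋₁ + qₖ₋₂:
  k=0: a=8, p=8, q=1
  k=1: a=2, p=17, q=2
  k=2: a=18, p=314, q=37
  k=3: a=3, p=959, q=113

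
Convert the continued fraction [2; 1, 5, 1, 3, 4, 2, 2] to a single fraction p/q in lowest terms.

1794/629

Using pₖ = aₖpₖ₋₁ + pₖ₋₂ and qₖ = aₖqₖ₋₁ + qₖ₋₂:
  k=0: a=2, p=2, q=1
  k=1: a=1, p=3, q=1
  k=2: a=5, p=17, q=6
  k=3: a=1, p=20, q=7
  k=4: a=3, p=77, q=27
  k=5: a=4, p=328, q=115
  k=6: a=2, p=733, q=257
  k=7: a=2, p=1794, q=629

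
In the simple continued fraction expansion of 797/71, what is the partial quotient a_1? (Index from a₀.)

4

797 = 11·71 + 16   →  a_0 = 11
71 = 4·16 + 7   →  a_1 = 4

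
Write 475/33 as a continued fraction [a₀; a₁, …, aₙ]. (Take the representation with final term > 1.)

[14; 2, 1, 1, 6]

475 = 14*33 + 13
33 = 2*13 + 7
13 = 1*7 + 6
7 = 1*6 + 1
6 = 6*1 + 0  (stop)
So 475/33 = [14; 2, 1, 1, 6].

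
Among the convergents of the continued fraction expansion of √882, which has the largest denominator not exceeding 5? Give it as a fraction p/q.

89/3

√882 = [29; 1, 2, 3, 6, 3, 2, 1, 58, …] (period length 8).
Convergents:
  p_0/q_0 = 29/1
  p_1/q_1 = 30/1
  p_2/q_2 = 89/3
  p_3/q_3 = 297/10
q_2 = 3 ≤ 5 < 10 = q_3, so the answer is 89/3.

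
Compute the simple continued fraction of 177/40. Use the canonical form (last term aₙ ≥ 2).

[4; 2, 2, 1, 5]

177 = 4×40 + 17
40 = 2×17 + 6
17 = 2×6 + 5
6 = 1×5 + 1
5 = 5×1 + 0  (stop)
So 177/40 = [4; 2, 2, 1, 5].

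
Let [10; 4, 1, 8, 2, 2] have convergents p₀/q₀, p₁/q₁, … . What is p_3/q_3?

Using pₖ = aₖpₖ₋₁ + pₖ₋₂, qₖ = aₖqₖ₋₁ + qₖ₋₂ (with p₋₁=1, p₋₂=0, q₋₁=0, q₋₂=1):
  k=0: a=10, p=10, q=1
  k=1: a=4, p=41, q=4
  k=2: a=1, p=51, q=5
  k=3: a=8, p=449, q=44

449/44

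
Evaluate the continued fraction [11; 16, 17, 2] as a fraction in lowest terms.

Fold from the inside: start with 2/1.
  17 + 1/2 = 35/2
  16 + 2/35 = 562/35
  11 + 35/562 = 6217/562

6217/562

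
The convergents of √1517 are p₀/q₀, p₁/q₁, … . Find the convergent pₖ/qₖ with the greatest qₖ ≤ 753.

√1517 = [38; 1, 18, 2, 18, 1, 76, …] (period length 6).
Convergents:
  p_0/q_0 = 38/1
  p_1/q_1 = 39/1
  p_2/q_2 = 740/19
  p_3/q_3 = 1519/39
  p_4/q_4 = 28082/721
  p_5/q_5 = 29601/760
q_4 = 721 ≤ 753 < 760 = q_5, so the answer is 28082/721.

28082/721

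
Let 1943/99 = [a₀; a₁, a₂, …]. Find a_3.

1

1943 = 19·99 + 62   →  a_0 = 19
99 = 1·62 + 37   →  a_1 = 1
62 = 1·37 + 25   →  a_2 = 1
37 = 1·25 + 12   →  a_3 = 1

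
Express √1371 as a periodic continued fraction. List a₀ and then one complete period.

a₀ = ⌊√1371⌋ = 37.
With m₀=0, d₀=1 and mₖ₊₁ = dₖaₖ − mₖ, dₖ₊₁ = (n − mₖ₊₁²)/dₖ, aₖ₊₁ = ⌊(a₀+mₖ₊₁)/dₖ₊₁⌋:
  k=1: m=37, d=2, a=37
  k=2: m=37, d=1, a=74
d=1 and a=2a₀=74 at k=2, so the next step gives (m, d) = (37, 2) again — its k=1 value — and the period has length 2.

[37; 37, 74]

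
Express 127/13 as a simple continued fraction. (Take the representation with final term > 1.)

127 = 9*13 + 10
13 = 1*10 + 3
10 = 3*3 + 1
3 = 3*1 + 0  (stop)
So 127/13 = [9; 1, 3, 3].

[9; 1, 3, 3]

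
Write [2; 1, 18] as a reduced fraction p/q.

56/19

Using pₖ = aₖpₖ₋₁ + pₖ₋₂ and qₖ = aₖqₖ₋₁ + qₖ₋₂:
  k=0: a=2, p=2, q=1
  k=1: a=1, p=3, q=1
  k=2: a=18, p=56, q=19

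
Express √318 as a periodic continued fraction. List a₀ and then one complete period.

[17; 1, 4, 1, 34]

a₀ = ⌊√318⌋ = 17.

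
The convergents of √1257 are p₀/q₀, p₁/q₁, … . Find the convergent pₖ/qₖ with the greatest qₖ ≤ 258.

8899/251

√1257 = [35; 2, 4, 1, 22, 1, 4, 2, 70, …] (period length 8).
Convergents:
  p_0/q_0 = 35/1
  p_1/q_1 = 71/2
  p_2/q_2 = 319/9
  p_3/q_3 = 390/11
  p_4/q_4 = 8899/251
  p_5/q_5 = 9289/262
q_4 = 251 ≤ 258 < 262 = q_5, so the answer is 8899/251.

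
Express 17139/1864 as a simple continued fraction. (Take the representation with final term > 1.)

[9; 5, 7, 2, 2, 4, 2]

17139 = 9·1864 + 363
1864 = 5·363 + 49
363 = 7·49 + 20
49 = 2·20 + 9
20 = 2·9 + 2
9 = 4·2 + 1
2 = 2·1 + 0  (stop)
So 17139/1864 = [9; 5, 7, 2, 2, 4, 2].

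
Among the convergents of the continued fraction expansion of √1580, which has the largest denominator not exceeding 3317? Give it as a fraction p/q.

√1580 = [39; 1, 2, 1, 78, …] (period length 4).
Convergents:
  p_0/q_0 = 39/1
  p_1/q_1 = 40/1
  p_2/q_2 = 119/3
  p_3/q_3 = 159/4
  p_4/q_4 = 12521/315
  p_5/q_5 = 12680/319
  p_6/q_6 = 37881/953
  p_7/q_7 = 50561/1272
  p_8/q_8 = 3981639/100169
q_7 = 1272 ≤ 3317 < 100169 = q_8, so the answer is 50561/1272.

50561/1272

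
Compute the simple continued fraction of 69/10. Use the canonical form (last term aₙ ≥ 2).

69 = 6·10 + 9
10 = 1·9 + 1
9 = 9·1 + 0  (stop)
So 69/10 = [6; 1, 9].

[6; 1, 9]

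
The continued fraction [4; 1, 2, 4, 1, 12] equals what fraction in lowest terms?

961/205

Using pₖ = aₖpₖ₋₁ + pₖ₋₂ and qₖ = aₖqₖ₋₁ + qₖ₋₂:
  k=0: a=4, p=4, q=1
  k=1: a=1, p=5, q=1
  k=2: a=2, p=14, q=3
  k=3: a=4, p=61, q=13
  k=4: a=1, p=75, q=16
  k=5: a=12, p=961, q=205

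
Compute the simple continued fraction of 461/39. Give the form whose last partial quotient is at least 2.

[11; 1, 4, 1, 1, 3]

461 = 11*39 + 32
39 = 1*32 + 7
32 = 4*7 + 4
7 = 1*4 + 3
4 = 1*3 + 1
3 = 3*1 + 0  (stop)
So 461/39 = [11; 1, 4, 1, 1, 3].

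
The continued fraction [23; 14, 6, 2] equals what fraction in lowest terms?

4245/184

Fold from the inside: start with 2/1.
  6 + 1/2 = 13/2
  14 + 2/13 = 184/13
  23 + 13/184 = 4245/184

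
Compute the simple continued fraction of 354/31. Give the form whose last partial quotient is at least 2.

[11; 2, 2, 1, 1, 2]

354 = 11·31 + 13
31 = 2·13 + 5
13 = 2·5 + 3
5 = 1·3 + 2
3 = 1·2 + 1
2 = 2·1 + 0  (stop)
So 354/31 = [11; 2, 2, 1, 1, 2].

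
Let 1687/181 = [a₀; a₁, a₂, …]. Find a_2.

1687 = 9·181 + 58   →  a_0 = 9
181 = 3·58 + 7   →  a_1 = 3
58 = 8·7 + 2   →  a_2 = 8

8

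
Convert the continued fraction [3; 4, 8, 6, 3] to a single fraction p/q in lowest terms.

Using pₖ = aₖpₖ₋₁ + pₖ₋₂ and qₖ = aₖqₖ₋₁ + qₖ₋₂:
  k=0: a=3, p=3, q=1
  k=1: a=4, p=13, q=4
  k=2: a=8, p=107, q=33
  k=3: a=6, p=655, q=202
  k=4: a=3, p=2072, q=639

2072/639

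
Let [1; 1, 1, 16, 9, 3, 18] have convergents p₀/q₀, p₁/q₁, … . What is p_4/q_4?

453/299

Using pₖ = aₖpₖ₋₁ + pₖ₋₂, qₖ = aₖqₖ₋₁ + qₖ₋₂ (with p₋₁=1, p₋₂=0, q₋₁=0, q₋₂=1):
  k=0: a=1, p=1, q=1
  k=1: a=1, p=2, q=1
  k=2: a=1, p=3, q=2
  k=3: a=16, p=50, q=33
  k=4: a=9, p=453, q=299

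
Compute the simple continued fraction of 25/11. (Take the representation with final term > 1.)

25 = 2*11 + 3
11 = 3*3 + 2
3 = 1*2 + 1
2 = 2*1 + 0  (stop)
So 25/11 = [2; 3, 1, 2].

[2; 3, 1, 2]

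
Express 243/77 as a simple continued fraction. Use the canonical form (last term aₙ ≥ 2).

243 = 3*77 + 12
77 = 6*12 + 5
12 = 2*5 + 2
5 = 2*2 + 1
2 = 2*1 + 0  (stop)
So 243/77 = [3; 6, 2, 2, 2].

[3; 6, 2, 2, 2]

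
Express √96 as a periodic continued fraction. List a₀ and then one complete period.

a₀ = ⌊√96⌋ = 9.
With m₀=0, d₀=1 and mₖ₊₁ = dₖaₖ − mₖ, dₖ₊₁ = (n − mₖ₊₁²)/dₖ, aₖ₊₁ = ⌊(a₀+mₖ₊₁)/dₖ₊₁⌋:
  k=1: m=9, d=15, a=1
  k=2: m=6, d=4, a=3
  k=3: m=6, d=15, a=1
  k=4: m=9, d=1, a=18
d=1 and a=2a₀=18 at k=4, so the next step gives (m, d) = (9, 15) again — its k=1 value — and the period has length 4.

[9; 1, 3, 1, 18]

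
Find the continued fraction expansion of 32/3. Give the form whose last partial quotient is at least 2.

32 = 10×3 + 2
3 = 1×2 + 1
2 = 2×1 + 0  (stop)
So 32/3 = [10; 1, 2].

[10; 1, 2]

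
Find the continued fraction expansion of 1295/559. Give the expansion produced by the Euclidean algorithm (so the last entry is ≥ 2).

[2; 3, 6, 3, 9]

1295 = 2×559 + 177
559 = 3×177 + 28
177 = 6×28 + 9
28 = 3×9 + 1
9 = 9×1 + 0  (stop)
So 1295/559 = [2; 3, 6, 3, 9].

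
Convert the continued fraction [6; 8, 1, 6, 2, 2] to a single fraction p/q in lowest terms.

Using pₖ = aₖpₖ₋₁ + pₖ₋₂ and qₖ = aₖqₖ₋₁ + qₖ₋₂:
  k=0: a=6, p=6, q=1
  k=1: a=8, p=49, q=8
  k=2: a=1, p=55, q=9
  k=3: a=6, p=379, q=62
  k=4: a=2, p=813, q=133
  k=5: a=2, p=2005, q=328

2005/328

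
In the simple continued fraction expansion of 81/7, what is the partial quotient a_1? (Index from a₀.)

81 = 11·7 + 4   →  a_0 = 11
7 = 1·4 + 3   →  a_1 = 1

1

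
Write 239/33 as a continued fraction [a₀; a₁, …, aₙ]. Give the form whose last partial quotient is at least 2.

[7; 4, 8]

239 = 7·33 + 8
33 = 4·8 + 1
8 = 8·1 + 0  (stop)
So 239/33 = [7; 4, 8].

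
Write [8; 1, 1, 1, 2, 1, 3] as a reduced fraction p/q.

Using pₖ = aₖpₖ₋₁ + pₖ₋₂ and qₖ = aₖqₖ₋₁ + qₖ₋₂:
  k=0: a=8, p=8, q=1
  k=1: a=1, p=9, q=1
  k=2: a=1, p=17, q=2
  k=3: a=1, p=26, q=3
  k=4: a=2, p=69, q=8
  k=5: a=1, p=95, q=11
  k=6: a=3, p=354, q=41

354/41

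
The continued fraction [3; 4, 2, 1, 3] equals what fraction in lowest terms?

155/48

Using pₖ = aₖpₖ₋₁ + pₖ₋₂ and qₖ = aₖqₖ₋₁ + qₖ₋₂:
  k=0: a=3, p=3, q=1
  k=1: a=4, p=13, q=4
  k=2: a=2, p=29, q=9
  k=3: a=1, p=42, q=13
  k=4: a=3, p=155, q=48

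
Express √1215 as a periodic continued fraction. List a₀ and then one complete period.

a₀ = ⌊√1215⌋ = 34.
With m₀=0, d₀=1 and mₖ₊₁ = dₖaₖ − mₖ, dₖ₊₁ = (n − mₖ₊₁²)/dₖ, aₖ₊₁ = ⌊(a₀+mₖ₊₁)/dₖ₊₁⌋:
  k=1: m=34, d=59, a=1
  k=2: m=25, d=10, a=5
  k=3: m=25, d=59, a=1
  k=4: m=34, d=1, a=68
d=1 and a=2a₀=68 at k=4, so the next step gives (m, d) = (34, 59) again — its k=1 value — and the period has length 4.

[34; 1, 5, 1, 68]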